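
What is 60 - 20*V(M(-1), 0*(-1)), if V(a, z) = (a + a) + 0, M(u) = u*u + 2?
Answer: -60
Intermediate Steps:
M(u) = 2 + u² (M(u) = u² + 2 = 2 + u²)
V(a, z) = 2*a (V(a, z) = 2*a + 0 = 2*a)
60 - 20*V(M(-1), 0*(-1)) = 60 - 40*(2 + (-1)²) = 60 - 40*(2 + 1) = 60 - 40*3 = 60 - 20*6 = 60 - 120 = -60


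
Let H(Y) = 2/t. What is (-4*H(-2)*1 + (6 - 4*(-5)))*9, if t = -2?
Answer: 270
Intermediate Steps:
H(Y) = -1 (H(Y) = 2/(-2) = 2*(-1/2) = -1)
(-4*H(-2)*1 + (6 - 4*(-5)))*9 = (-4*(-1)*1 + (6 - 4*(-5)))*9 = (4*1 + (6 + 20))*9 = (4 + 26)*9 = 30*9 = 270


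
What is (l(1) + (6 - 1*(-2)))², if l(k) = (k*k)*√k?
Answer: 81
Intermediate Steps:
l(k) = k^(5/2) (l(k) = k²*√k = k^(5/2))
(l(1) + (6 - 1*(-2)))² = (1^(5/2) + (6 - 1*(-2)))² = (1 + (6 + 2))² = (1 + 8)² = 9² = 81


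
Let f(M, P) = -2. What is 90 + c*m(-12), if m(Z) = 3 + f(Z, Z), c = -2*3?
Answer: 84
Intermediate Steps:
c = -6
m(Z) = 1 (m(Z) = 3 - 2 = 1)
90 + c*m(-12) = 90 - 6*1 = 90 - 6 = 84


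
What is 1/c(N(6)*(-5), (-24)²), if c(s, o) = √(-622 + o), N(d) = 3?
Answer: -I*√46/46 ≈ -0.14744*I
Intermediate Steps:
1/c(N(6)*(-5), (-24)²) = 1/(√(-622 + (-24)²)) = 1/(√(-622 + 576)) = 1/(√(-46)) = 1/(I*√46) = -I*√46/46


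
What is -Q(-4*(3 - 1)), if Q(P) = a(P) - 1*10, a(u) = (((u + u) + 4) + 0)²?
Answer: -134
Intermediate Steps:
a(u) = (4 + 2*u)² (a(u) = ((2*u + 4) + 0)² = ((4 + 2*u) + 0)² = (4 + 2*u)²)
Q(P) = -10 + 4*(2 + P)² (Q(P) = 4*(2 + P)² - 1*10 = 4*(2 + P)² - 10 = -10 + 4*(2 + P)²)
-Q(-4*(3 - 1)) = -(-10 + 4*(2 - 4*(3 - 1))²) = -(-10 + 4*(2 - 4*2)²) = -(-10 + 4*(2 - 8)²) = -(-10 + 4*(-6)²) = -(-10 + 4*36) = -(-10 + 144) = -1*134 = -134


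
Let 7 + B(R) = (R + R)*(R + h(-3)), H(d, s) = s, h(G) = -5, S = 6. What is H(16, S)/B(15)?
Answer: 6/293 ≈ 0.020478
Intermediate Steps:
B(R) = -7 + 2*R*(-5 + R) (B(R) = -7 + (R + R)*(R - 5) = -7 + (2*R)*(-5 + R) = -7 + 2*R*(-5 + R))
H(16, S)/B(15) = 6/(-7 - 10*15 + 2*15²) = 6/(-7 - 150 + 2*225) = 6/(-7 - 150 + 450) = 6/293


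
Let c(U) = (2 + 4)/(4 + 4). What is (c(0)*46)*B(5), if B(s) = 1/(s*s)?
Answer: 69/50 ≈ 1.3800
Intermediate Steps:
c(U) = ¾ (c(U) = 6/8 = 6*(⅛) = ¾)
B(s) = s⁻² (B(s) = 1/(s²) = s⁻²)
(c(0)*46)*B(5) = ((¾)*46)/5² = (69/2)*(1/25) = 69/50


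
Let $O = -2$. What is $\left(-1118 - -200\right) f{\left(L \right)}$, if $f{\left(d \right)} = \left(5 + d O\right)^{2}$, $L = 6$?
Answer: $-44982$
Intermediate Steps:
$f{\left(d \right)} = \left(5 - 2 d\right)^{2}$ ($f{\left(d \right)} = \left(5 + d \left(-2\right)\right)^{2} = \left(5 - 2 d\right)^{2}$)
$\left(-1118 - -200\right) f{\left(L \right)} = \left(-1118 - -200\right) \left(-5 + 2 \cdot 6\right)^{2} = \left(-1118 + 200\right) \left(-5 + 12\right)^{2} = - 918 \cdot 7^{2} = \left(-918\right) 49 = -44982$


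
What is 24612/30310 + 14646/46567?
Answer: 113573376/100817555 ≈ 1.1265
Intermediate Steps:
24612/30310 + 14646/46567 = 24612*(1/30310) + 14646*(1/46567) = 1758/2165 + 14646/46567 = 113573376/100817555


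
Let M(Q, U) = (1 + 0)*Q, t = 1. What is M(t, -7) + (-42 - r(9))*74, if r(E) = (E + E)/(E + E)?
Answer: -3181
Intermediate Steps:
r(E) = 1 (r(E) = (2*E)/((2*E)) = (2*E)*(1/(2*E)) = 1)
M(Q, U) = Q (M(Q, U) = 1*Q = Q)
M(t, -7) + (-42 - r(9))*74 = 1 + (-42 - 1*1)*74 = 1 + (-42 - 1)*74 = 1 - 43*74 = 1 - 3182 = -3181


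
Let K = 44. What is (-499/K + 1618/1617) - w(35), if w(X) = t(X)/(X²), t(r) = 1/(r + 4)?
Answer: -21736369/2102100 ≈ -10.340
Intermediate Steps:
t(r) = 1/(4 + r)
w(X) = 1/(X²*(4 + X)) (w(X) = 1/((4 + X)*(X²)) = 1/((4 + X)*X²) = 1/(X²*(4 + X)))
(-499/K + 1618/1617) - w(35) = (-499/44 + 1618/1617) - 1/(35²*(4 + 35)) = (-499*1/44 + 1618*(1/1617)) - 1/(1225*39) = (-499/44 + 1618/1617) - 1/(1225*39) = -66881/6468 - 1*1/47775 = -66881/6468 - 1/47775 = -21736369/2102100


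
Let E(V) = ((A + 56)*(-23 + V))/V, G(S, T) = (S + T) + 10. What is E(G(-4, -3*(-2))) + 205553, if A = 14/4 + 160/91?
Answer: 448805113/2184 ≈ 2.0550e+5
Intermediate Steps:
G(S, T) = 10 + S + T
A = 957/182 (A = 14*(¼) + 160*(1/91) = 7/2 + 160/91 = 957/182 ≈ 5.2582)
E(V) = (-256427/182 + 11149*V/182)/V (E(V) = ((957/182 + 56)*(-23 + V))/V = (11149*(-23 + V)/182)/V = (-256427/182 + 11149*V/182)/V)
E(G(-4, -3*(-2))) + 205553 = 11149*(-23 + (10 - 4 - 3*(-2)))/(182*(10 - 4 - 3*(-2))) + 205553 = 11149*(-23 + (10 - 4 + 6))/(182*(10 - 4 + 6)) + 205553 = (11149/182)*(-23 + 12)/12 + 205553 = (11149/182)*(1/12)*(-11) + 205553 = -122639/2184 + 205553 = 448805113/2184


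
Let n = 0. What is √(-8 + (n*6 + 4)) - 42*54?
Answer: -2268 + 2*I ≈ -2268.0 + 2.0*I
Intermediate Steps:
√(-8 + (n*6 + 4)) - 42*54 = √(-8 + (0*6 + 4)) - 42*54 = √(-8 + (0 + 4)) - 2268 = √(-8 + 4) - 2268 = √(-4) - 2268 = 2*I - 2268 = -2268 + 2*I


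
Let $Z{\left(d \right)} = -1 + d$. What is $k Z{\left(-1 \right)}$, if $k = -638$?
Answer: $1276$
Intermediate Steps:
$k Z{\left(-1 \right)} = - 638 \left(-1 - 1\right) = \left(-638\right) \left(-2\right) = 1276$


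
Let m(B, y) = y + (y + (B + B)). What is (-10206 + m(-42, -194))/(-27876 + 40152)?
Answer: -5339/6138 ≈ -0.86983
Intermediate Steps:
m(B, y) = 2*B + 2*y (m(B, y) = y + (y + 2*B) = 2*B + 2*y)
(-10206 + m(-42, -194))/(-27876 + 40152) = (-10206 + (2*(-42) + 2*(-194)))/(-27876 + 40152) = (-10206 + (-84 - 388))/12276 = (-10206 - 472)*(1/12276) = -10678*1/12276 = -5339/6138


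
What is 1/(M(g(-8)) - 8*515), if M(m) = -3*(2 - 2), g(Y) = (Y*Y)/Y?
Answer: -1/4120 ≈ -0.00024272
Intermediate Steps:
g(Y) = Y (g(Y) = Y²/Y = Y)
M(m) = 0 (M(m) = -3*0 = 0)
1/(M(g(-8)) - 8*515) = 1/(0 - 8*515) = 1/(0 - 4120) = 1/(-4120) = -1/4120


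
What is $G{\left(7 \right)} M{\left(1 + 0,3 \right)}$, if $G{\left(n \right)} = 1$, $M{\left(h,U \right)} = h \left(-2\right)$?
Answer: $-2$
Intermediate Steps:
$M{\left(h,U \right)} = - 2 h$
$G{\left(7 \right)} M{\left(1 + 0,3 \right)} = 1 \left(- 2 \left(1 + 0\right)\right) = 1 \left(\left(-2\right) 1\right) = 1 \left(-2\right) = -2$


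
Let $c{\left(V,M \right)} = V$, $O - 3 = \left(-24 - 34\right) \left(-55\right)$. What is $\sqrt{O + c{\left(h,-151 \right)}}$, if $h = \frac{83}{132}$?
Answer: $\frac{\sqrt{13911447}}{66} \approx 56.512$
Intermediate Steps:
$O = 3193$ ($O = 3 + \left(-24 - 34\right) \left(-55\right) = 3 - -3190 = 3 + 3190 = 3193$)
$h = \frac{83}{132}$ ($h = 83 \cdot \frac{1}{132} = \frac{83}{132} \approx 0.62879$)
$\sqrt{O + c{\left(h,-151 \right)}} = \sqrt{3193 + \frac{83}{132}} = \sqrt{\frac{421559}{132}} = \frac{\sqrt{13911447}}{66}$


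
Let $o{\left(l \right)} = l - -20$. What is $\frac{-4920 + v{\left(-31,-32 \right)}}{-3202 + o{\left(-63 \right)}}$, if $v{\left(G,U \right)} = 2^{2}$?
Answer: $\frac{4916}{3245} \approx 1.5149$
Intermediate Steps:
$o{\left(l \right)} = 20 + l$ ($o{\left(l \right)} = l + 20 = 20 + l$)
$v{\left(G,U \right)} = 4$
$\frac{-4920 + v{\left(-31,-32 \right)}}{-3202 + o{\left(-63 \right)}} = \frac{-4920 + 4}{-3202 + \left(20 - 63\right)} = - \frac{4916}{-3202 - 43} = - \frac{4916}{-3245} = \left(-4916\right) \left(- \frac{1}{3245}\right) = \frac{4916}{3245}$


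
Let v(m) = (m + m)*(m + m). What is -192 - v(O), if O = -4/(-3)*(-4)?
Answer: -2752/9 ≈ -305.78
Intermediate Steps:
O = -16/3 (O = -4*(-1/3)*(-4) = (4/3)*(-4) = -16/3 ≈ -5.3333)
v(m) = 4*m**2 (v(m) = (2*m)*(2*m) = 4*m**2)
-192 - v(O) = -192 - 4*(-16/3)**2 = -192 - 4*256/9 = -192 - 1*1024/9 = -192 - 1024/9 = -2752/9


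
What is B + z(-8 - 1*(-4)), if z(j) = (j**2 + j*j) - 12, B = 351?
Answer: 371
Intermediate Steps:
z(j) = -12 + 2*j**2 (z(j) = (j**2 + j**2) - 12 = 2*j**2 - 12 = -12 + 2*j**2)
B + z(-8 - 1*(-4)) = 351 + (-12 + 2*(-8 - 1*(-4))**2) = 351 + (-12 + 2*(-8 + 4)**2) = 351 + (-12 + 2*(-4)**2) = 351 + (-12 + 2*16) = 351 + (-12 + 32) = 351 + 20 = 371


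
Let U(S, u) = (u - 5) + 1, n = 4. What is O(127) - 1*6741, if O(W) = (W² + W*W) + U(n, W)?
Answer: 25640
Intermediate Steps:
U(S, u) = -4 + u (U(S, u) = (-5 + u) + 1 = -4 + u)
O(W) = -4 + W + 2*W² (O(W) = (W² + W*W) + (-4 + W) = (W² + W²) + (-4 + W) = 2*W² + (-4 + W) = -4 + W + 2*W²)
O(127) - 1*6741 = (-4 + 127 + 2*127²) - 1*6741 = (-4 + 127 + 2*16129) - 6741 = (-4 + 127 + 32258) - 6741 = 32381 - 6741 = 25640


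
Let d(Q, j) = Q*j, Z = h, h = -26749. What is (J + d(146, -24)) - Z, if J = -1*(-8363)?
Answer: 31608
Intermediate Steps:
J = 8363
Z = -26749
(J + d(146, -24)) - Z = (8363 + 146*(-24)) - 1*(-26749) = (8363 - 3504) + 26749 = 4859 + 26749 = 31608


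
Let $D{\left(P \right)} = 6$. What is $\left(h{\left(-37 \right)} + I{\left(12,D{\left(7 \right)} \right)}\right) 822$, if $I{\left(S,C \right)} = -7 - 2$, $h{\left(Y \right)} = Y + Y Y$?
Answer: $1087506$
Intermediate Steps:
$h{\left(Y \right)} = Y + Y^{2}$
$I{\left(S,C \right)} = -9$ ($I{\left(S,C \right)} = -7 - 2 = -9$)
$\left(h{\left(-37 \right)} + I{\left(12,D{\left(7 \right)} \right)}\right) 822 = \left(- 37 \left(1 - 37\right) - 9\right) 822 = \left(\left(-37\right) \left(-36\right) - 9\right) 822 = \left(1332 - 9\right) 822 = 1323 \cdot 822 = 1087506$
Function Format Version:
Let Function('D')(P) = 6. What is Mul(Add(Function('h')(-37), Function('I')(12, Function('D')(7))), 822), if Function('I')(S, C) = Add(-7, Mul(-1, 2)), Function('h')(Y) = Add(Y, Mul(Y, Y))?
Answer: 1087506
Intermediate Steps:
Function('h')(Y) = Add(Y, Pow(Y, 2))
Function('I')(S, C) = -9 (Function('I')(S, C) = Add(-7, -2) = -9)
Mul(Add(Function('h')(-37), Function('I')(12, Function('D')(7))), 822) = Mul(Add(Mul(-37, Add(1, -37)), -9), 822) = Mul(Add(Mul(-37, -36), -9), 822) = Mul(Add(1332, -9), 822) = Mul(1323, 822) = 1087506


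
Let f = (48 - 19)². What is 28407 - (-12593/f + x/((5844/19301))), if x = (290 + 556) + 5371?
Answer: 38773210123/4914804 ≈ 7889.1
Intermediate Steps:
x = 6217 (x = 846 + 5371 = 6217)
f = 841 (f = 29² = 841)
28407 - (-12593/f + x/((5844/19301))) = 28407 - (-12593/841 + 6217/((5844/19301))) = 28407 - (-12593*1/841 + 6217/((5844*(1/19301)))) = 28407 - (-12593/841 + 6217/(5844/19301)) = 28407 - (-12593/841 + 6217*(19301/5844)) = 28407 - (-12593/841 + 119994317/5844) = 28407 - 1*100841627105/4914804 = 28407 - 100841627105/4914804 = 38773210123/4914804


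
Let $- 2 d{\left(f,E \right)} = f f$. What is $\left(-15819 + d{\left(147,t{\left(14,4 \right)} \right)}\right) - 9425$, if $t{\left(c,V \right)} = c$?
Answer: $- \frac{72097}{2} \approx -36049.0$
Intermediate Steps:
$d{\left(f,E \right)} = - \frac{f^{2}}{2}$ ($d{\left(f,E \right)} = - \frac{f f}{2} = - \frac{f^{2}}{2}$)
$\left(-15819 + d{\left(147,t{\left(14,4 \right)} \right)}\right) - 9425 = \left(-15819 - \frac{147^{2}}{2}\right) - 9425 = \left(-15819 - \frac{21609}{2}\right) - 9425 = - \frac{53247}{2} - 9425 = - \frac{72097}{2}$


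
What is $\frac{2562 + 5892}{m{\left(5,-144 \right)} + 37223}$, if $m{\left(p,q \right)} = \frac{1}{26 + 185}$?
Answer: $\frac{297299}{1309009} \approx 0.22712$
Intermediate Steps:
$m{\left(p,q \right)} = \frac{1}{211}$
$\frac{2562 + 5892}{m{\left(5,-144 \right)} + 37223} = \frac{2562 + 5892}{\frac{1}{211} + 37223} = \frac{8454}{\frac{7854054}{211}} = 8454 \cdot \frac{211}{7854054} = \frac{297299}{1309009}$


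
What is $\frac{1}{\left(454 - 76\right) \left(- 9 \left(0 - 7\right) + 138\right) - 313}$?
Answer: $\frac{1}{75665} \approx 1.3216 \cdot 10^{-5}$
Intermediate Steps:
$\frac{1}{\left(454 - 76\right) \left(- 9 \left(0 - 7\right) + 138\right) - 313} = \frac{1}{378 \left(\left(-9\right) \left(-7\right) + 138\right) - 313} = \frac{1}{378 \left(63 + 138\right) - 313} = \frac{1}{378 \cdot 201 - 313} = \frac{1}{75978 - 313} = \frac{1}{75665}$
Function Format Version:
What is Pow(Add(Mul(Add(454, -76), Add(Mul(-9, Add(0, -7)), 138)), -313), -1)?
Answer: Rational(1, 75665) ≈ 1.3216e-5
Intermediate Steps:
Pow(Add(Mul(Add(454, -76), Add(Mul(-9, Add(0, -7)), 138)), -313), -1) = Pow(Add(Mul(378, Add(Mul(-9, -7), 138)), -313), -1) = Pow(Add(Mul(378, Add(63, 138)), -313), -1) = Pow(Add(Mul(378, 201), -313), -1) = Pow(Add(75978, -313), -1) = Pow(75665, -1) = Rational(1, 75665)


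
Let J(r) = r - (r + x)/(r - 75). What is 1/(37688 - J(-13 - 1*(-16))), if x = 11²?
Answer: 18/678299 ≈ 2.6537e-5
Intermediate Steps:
x = 121
J(r) = r - (121 + r)/(-75 + r) (J(r) = r - (r + 121)/(r - 75) = r - (121 + r)/(-75 + r))
1/(37688 - J(-13 - 1*(-16))) = 1/(37688 - (-121 + (-13 - 1*(-16))² - 76*(-13 - 1*(-16)))/(-75 + (-13 - 1*(-16)))) = 1/(37688 - (-121 + (-13 + 16)² - 76*(-13 + 16))/(-75 + (-13 + 16))) = 1/(37688 - (-121 + 3² - 76*3)/(-75 + 3)) = 1/(37688 - (-121 + 9 - 228)/(-72)) = 1/(37688 - (-1)*(-340)/72) = 1/(37688 - 1*85/18) = 1/(37688 - 85/18) = 1/(678299/18) = 18/678299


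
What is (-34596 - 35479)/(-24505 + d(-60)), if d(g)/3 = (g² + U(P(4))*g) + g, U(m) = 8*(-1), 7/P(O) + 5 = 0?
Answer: 14015/2489 ≈ 5.6308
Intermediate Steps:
P(O) = -7/5 (P(O) = 7/(-5 + 0) = 7/(-5) = 7*(-⅕) = -7/5)
U(m) = -8
d(g) = -21*g + 3*g² (d(g) = 3*((g² - 8*g) + g) = 3*(g² - 7*g) = -21*g + 3*g²)
(-34596 - 35479)/(-24505 + d(-60)) = (-34596 - 35479)/(-24505 + 3*(-60)*(-7 - 60)) = -70075/(-24505 + 3*(-60)*(-67)) = -70075/(-24505 + 12060) = -70075/(-12445) = -70075*(-1/12445) = 14015/2489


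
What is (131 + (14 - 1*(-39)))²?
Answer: 33856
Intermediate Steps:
(131 + (14 - 1*(-39)))² = (131 + (14 + 39))² = (131 + 53)² = 184² = 33856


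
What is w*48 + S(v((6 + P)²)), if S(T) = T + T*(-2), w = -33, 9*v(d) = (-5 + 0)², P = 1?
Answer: -14281/9 ≈ -1586.8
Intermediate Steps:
v(d) = 25/9 (v(d) = (-5 + 0)²/9 = (⅑)*(-5)² = (⅑)*25 = 25/9)
S(T) = -T (S(T) = T - 2*T = -T)
w*48 + S(v((6 + P)²)) = -33*48 - 1*25/9 = -1584 - 25/9 = -14281/9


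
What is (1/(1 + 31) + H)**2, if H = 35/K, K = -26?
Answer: 299209/173056 ≈ 1.7290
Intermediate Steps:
H = -35/26 (H = 35/(-26) = 35*(-1/26) = -35/26 ≈ -1.3462)
(1/(1 + 31) + H)**2 = (1/(1 + 31) - 35/26)**2 = (1/32 - 35/26)**2 = (-547/416)**2 = 299209/173056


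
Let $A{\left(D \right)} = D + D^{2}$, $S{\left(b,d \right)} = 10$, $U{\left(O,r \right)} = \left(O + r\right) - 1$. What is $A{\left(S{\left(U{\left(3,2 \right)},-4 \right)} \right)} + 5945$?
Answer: $6055$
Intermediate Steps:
$U{\left(O,r \right)} = -1 + O + r$
$A{\left(S{\left(U{\left(3,2 \right)},-4 \right)} \right)} + 5945 = 10 \left(1 + 10\right) + 5945 = 10 \cdot 11 + 5945 = 110 + 5945 = 6055$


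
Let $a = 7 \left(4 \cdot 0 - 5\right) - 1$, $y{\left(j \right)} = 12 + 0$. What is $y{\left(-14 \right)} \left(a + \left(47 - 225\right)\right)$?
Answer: $-2568$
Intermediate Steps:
$y{\left(j \right)} = 12$
$a = -36$ ($a = 7 \left(0 - 5\right) - 1 = 7 \left(-5\right) - 1 = -35 - 1 = -36$)
$y{\left(-14 \right)} \left(a + \left(47 - 225\right)\right) = 12 \left(-36 + \left(47 - 225\right)\right) = 12 \left(-36 - 178\right) = 12 \left(-214\right) = -2568$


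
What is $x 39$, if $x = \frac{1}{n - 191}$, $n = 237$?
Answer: $\frac{39}{46} \approx 0.84783$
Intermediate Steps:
$x = \frac{1}{46}$ ($x = \frac{1}{237 - 191} = \frac{1}{46} \approx 0.021739$)
$x 39 = \frac{1}{46} \cdot 39 = \frac{39}{46}$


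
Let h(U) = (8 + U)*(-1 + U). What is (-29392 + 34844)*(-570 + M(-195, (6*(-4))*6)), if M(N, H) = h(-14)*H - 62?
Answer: -74103584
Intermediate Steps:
h(U) = (-1 + U)*(8 + U)
M(N, H) = -62 + 90*H (M(N, H) = (-8 + (-14)**2 + 7*(-14))*H - 62 = (-8 + 196 - 98)*H - 62 = 90*H - 62 = -62 + 90*H)
(-29392 + 34844)*(-570 + M(-195, (6*(-4))*6)) = (-29392 + 34844)*(-570 + (-62 + 90*((6*(-4))*6))) = 5452*(-570 + (-62 + 90*(-24*6))) = 5452*(-570 + (-62 + 90*(-144))) = 5452*(-570 + (-62 - 12960)) = 5452*(-570 - 13022) = 5452*(-13592) = -74103584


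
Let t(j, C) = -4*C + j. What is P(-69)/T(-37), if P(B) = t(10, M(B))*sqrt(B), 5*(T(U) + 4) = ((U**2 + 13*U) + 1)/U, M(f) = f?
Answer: -52910*I*sqrt(69)/1629 ≈ -269.8*I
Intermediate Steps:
t(j, C) = j - 4*C
T(U) = -4 + (1 + U**2 + 13*U)/(5*U) (T(U) = -4 + (((U**2 + 13*U) + 1)/U)/5 = -4 + ((1 + U**2 + 13*U)/U)/5 = -4 + (1 + U**2 + 13*U)/(5*U))
P(B) = sqrt(B)*(10 - 4*B) (P(B) = (10 - 4*B)*sqrt(B) = sqrt(B)*(10 - 4*B))
P(-69)/T(-37) = (sqrt(-69)*(10 - 4*(-69)))/(((1/5)*(1 - 37*(-7 - 37))/(-37))) = ((I*sqrt(69))*(10 + 276))/(((1/5)*(-1/37)*(1 - 37*(-44)))) = ((I*sqrt(69))*286)/(((1/5)*(-1/37)*(1 + 1628))) = (286*I*sqrt(69))/(((1/5)*(-1/37)*1629)) = (286*I*sqrt(69))/(-1629/185) = (286*I*sqrt(69))*(-185/1629) = -52910*I*sqrt(69)/1629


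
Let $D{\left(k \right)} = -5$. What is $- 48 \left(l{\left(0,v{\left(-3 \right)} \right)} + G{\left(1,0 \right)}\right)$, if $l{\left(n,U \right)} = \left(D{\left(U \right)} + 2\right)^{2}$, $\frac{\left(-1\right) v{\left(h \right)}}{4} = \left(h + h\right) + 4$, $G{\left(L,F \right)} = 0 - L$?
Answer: $-384$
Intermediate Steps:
$G{\left(L,F \right)} = - L$
$v{\left(h \right)} = -16 - 8 h$ ($v{\left(h \right)} = - 4 \left(\left(h + h\right) + 4\right) = - 4 \left(2 h + 4\right) = - 4 \left(4 + 2 h\right) = -16 - 8 h$)
$l{\left(n,U \right)} = 9$ ($l{\left(n,U \right)} = \left(-5 + 2\right)^{2} = \left(-3\right)^{2} = 9$)
$- 48 \left(l{\left(0,v{\left(-3 \right)} \right)} + G{\left(1,0 \right)}\right) = - 48 \left(9 - 1\right) = \left(-48\right) 8 = -384$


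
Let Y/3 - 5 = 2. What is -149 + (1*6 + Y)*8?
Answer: 67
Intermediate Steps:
Y = 21 (Y = 15 + 3*2 = 15 + 6 = 21)
-149 + (1*6 + Y)*8 = -149 + (1*6 + 21)*8 = -149 + (6 + 21)*8 = -149 + 27*8 = -149 + 216 = 67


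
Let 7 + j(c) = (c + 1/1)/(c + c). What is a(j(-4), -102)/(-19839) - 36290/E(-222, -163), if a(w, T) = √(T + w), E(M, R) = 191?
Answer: -190 - I*√1738/79356 ≈ -190.0 - 0.00052535*I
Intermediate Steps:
j(c) = -7 + (1 + c)/(2*c) (j(c) = -7 + (c + 1/1)/(c + c) = -7 + (c + 1)/((2*c)) = -7 + (1 + c)*(1/(2*c)) = -7 + (1 + c)/(2*c))
a(j(-4), -102)/(-19839) - 36290/E(-222, -163) = √(-102 + (½)*(1 - 13*(-4))/(-4))/(-19839) - 36290/191 = √(-102 + (½)*(-¼)*(1 + 52))*(-1/19839) - 36290*1/191 = √(-102 + (½)*(-¼)*53)*(-1/19839) - 190 = √(-102 - 53/8)*(-1/19839) - 190 = √(-869/8)*(-1/19839) - 190 = (I*√1738/4)*(-1/19839) - 190 = -I*√1738/79356 - 190 = -190 - I*√1738/79356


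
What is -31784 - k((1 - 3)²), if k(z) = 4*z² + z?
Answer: -31852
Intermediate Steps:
k(z) = z + 4*z²
-31784 - k((1 - 3)²) = -31784 - (1 - 3)²*(1 + 4*(1 - 3)²) = -31784 - (-2)²*(1 + 4*(-2)²) = -31784 - 4*(1 + 4*4) = -31784 - 4*(1 + 16) = -31784 - 4*17 = -31784 - 1*68 = -31784 - 68 = -31852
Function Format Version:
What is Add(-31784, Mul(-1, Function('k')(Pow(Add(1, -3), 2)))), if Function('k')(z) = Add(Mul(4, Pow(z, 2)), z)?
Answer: -31852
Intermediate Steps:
Function('k')(z) = Add(z, Mul(4, Pow(z, 2)))
Add(-31784, Mul(-1, Function('k')(Pow(Add(1, -3), 2)))) = Add(-31784, Mul(-1, Mul(Pow(Add(1, -3), 2), Add(1, Mul(4, Pow(Add(1, -3), 2)))))) = Add(-31784, Mul(-1, Mul(Pow(-2, 2), Add(1, Mul(4, Pow(-2, 2)))))) = Add(-31784, Mul(-1, Mul(4, Add(1, Mul(4, 4))))) = Add(-31784, Mul(-1, Mul(4, Add(1, 16)))) = Add(-31784, Mul(-1, Mul(4, 17))) = Add(-31784, Mul(-1, 68)) = Add(-31784, -68) = -31852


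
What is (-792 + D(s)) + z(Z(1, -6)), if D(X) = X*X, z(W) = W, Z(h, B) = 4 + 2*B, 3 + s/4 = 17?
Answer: 2336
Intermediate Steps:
s = 56 (s = -12 + 4*17 = -12 + 68 = 56)
D(X) = X²
(-792 + D(s)) + z(Z(1, -6)) = (-792 + 56²) + (4 + 2*(-6)) = (-792 + 3136) + (4 - 12) = 2344 - 8 = 2336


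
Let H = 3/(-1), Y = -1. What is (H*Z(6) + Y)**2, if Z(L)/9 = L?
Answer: 26569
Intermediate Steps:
Z(L) = 9*L
H = -3 (H = 3*(-1) = -3)
(H*Z(6) + Y)**2 = (-27*6 - 1)**2 = (-3*54 - 1)**2 = (-162 - 1)**2 = (-163)**2 = 26569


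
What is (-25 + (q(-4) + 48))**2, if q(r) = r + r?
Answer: 225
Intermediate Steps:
q(r) = 2*r
(-25 + (q(-4) + 48))**2 = (-25 + (2*(-4) + 48))**2 = (-25 + (-8 + 48))**2 = (-25 + 40)**2 = 15**2 = 225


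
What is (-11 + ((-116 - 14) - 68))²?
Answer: 43681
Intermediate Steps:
(-11 + ((-116 - 14) - 68))² = (-11 + (-130 - 68))² = (-11 - 198)² = (-209)² = 43681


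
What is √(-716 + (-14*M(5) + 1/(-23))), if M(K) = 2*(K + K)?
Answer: I*√526907/23 ≈ 31.56*I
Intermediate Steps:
M(K) = 4*K (M(K) = 2*(2*K) = 4*K)
√(-716 + (-14*M(5) + 1/(-23))) = √(-716 + (-56*5 + 1/(-23))) = √(-716 + (-14*20 - 1/23)) = √(-716 + (-280 - 1/23)) = √(-716 - 6441/23) = √(-22909/23) = I*√526907/23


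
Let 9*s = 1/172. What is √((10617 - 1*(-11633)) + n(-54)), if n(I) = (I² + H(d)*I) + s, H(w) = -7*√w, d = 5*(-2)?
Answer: √(1675149667 + 25161192*I*√10)/258 ≈ 158.68 + 3.7665*I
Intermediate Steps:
d = -10
s = 1/1548 (s = (⅑)/172 = (⅑)*(1/172) = 1/1548 ≈ 0.00064600)
n(I) = 1/1548 + I² - 7*I*I*√10 (n(I) = (I² + (-7*I*√10)*I) + 1/1548 = (I² - 7*I*I*√10) + 1/1548 = 1/1548 + I² - 7*I*I*√10)
√((10617 - 1*(-11633)) + n(-54)) = √((10617 - 1*(-11633)) + (1/1548 + (-54)² - 7*I*(-54)*√10)) = √((10617 + 11633) + (1/1548 + 2916 + 378*I*√10)) = √(22250 + (4513969/1548 + 378*I*√10)) = √(38956969/1548 + 378*I*√10)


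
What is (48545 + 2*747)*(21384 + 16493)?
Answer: 1895327203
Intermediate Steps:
(48545 + 2*747)*(21384 + 16493) = (48545 + 1494)*37877 = 50039*37877 = 1895327203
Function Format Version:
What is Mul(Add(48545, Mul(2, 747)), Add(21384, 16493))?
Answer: 1895327203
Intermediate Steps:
Mul(Add(48545, Mul(2, 747)), Add(21384, 16493)) = Mul(Add(48545, 1494), 37877) = Mul(50039, 37877) = 1895327203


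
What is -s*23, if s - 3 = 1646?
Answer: -37927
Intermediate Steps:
s = 1649 (s = 3 + 1646 = 1649)
-s*23 = -1649*23 = -1*37927 = -37927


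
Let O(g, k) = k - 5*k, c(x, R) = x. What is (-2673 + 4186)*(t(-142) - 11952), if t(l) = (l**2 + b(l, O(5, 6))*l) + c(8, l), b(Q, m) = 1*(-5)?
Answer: 13511090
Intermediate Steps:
O(g, k) = -4*k
b(Q, m) = -5
t(l) = 8 + l**2 - 5*l (t(l) = (l**2 - 5*l) + 8 = 8 + l**2 - 5*l)
(-2673 + 4186)*(t(-142) - 11952) = (-2673 + 4186)*((8 + (-142)**2 - 5*(-142)) - 11952) = 1513*((8 + 20164 + 710) - 11952) = 1513*(20882 - 11952) = 1513*8930 = 13511090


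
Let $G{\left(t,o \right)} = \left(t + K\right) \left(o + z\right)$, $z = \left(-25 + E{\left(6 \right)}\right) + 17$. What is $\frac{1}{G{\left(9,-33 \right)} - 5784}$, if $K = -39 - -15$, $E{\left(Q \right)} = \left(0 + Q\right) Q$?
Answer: $- \frac{1}{5709} \approx -0.00017516$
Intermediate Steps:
$E{\left(Q \right)} = Q^{2}$ ($E{\left(Q \right)} = Q Q = Q^{2}$)
$z = 28$ ($z = \left(-25 + 6^{2}\right) + 17 = \left(-25 + 36\right) + 17 = 11 + 17 = 28$)
$K = -24$ ($K = -39 + 15 = -24$)
$G{\left(t,o \right)} = \left(-24 + t\right) \left(28 + o\right)$ ($G{\left(t,o \right)} = \left(t - 24\right) \left(o + 28\right) = \left(-24 + t\right) \left(28 + o\right)$)
$\frac{1}{G{\left(9,-33 \right)} - 5784} = \frac{1}{\left(-672 - -792 + 28 \cdot 9 - 297\right) - 5784} = \frac{1}{\left(-672 + 792 + 252 - 297\right) - 5784} = \frac{1}{75 - 5784} = \frac{1}{-5709} = - \frac{1}{5709}$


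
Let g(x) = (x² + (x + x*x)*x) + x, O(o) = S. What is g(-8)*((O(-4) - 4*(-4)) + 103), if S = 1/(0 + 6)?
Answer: -140140/3 ≈ -46713.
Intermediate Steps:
S = ⅙ (S = 1/6 = ⅙ ≈ 0.16667)
O(o) = ⅙
g(x) = x + x² + x*(x + x²) (g(x) = (x² + (x + x²)*x) + x = (x² + x*(x + x²)) + x = x + x² + x*(x + x²))
g(-8)*((O(-4) - 4*(-4)) + 103) = (-8*(1 + (-8)² + 2*(-8)))*((⅙ - 4*(-4)) + 103) = (-8*(1 + 64 - 16))*((⅙ + 16) + 103) = (-8*49)*(97/6 + 103) = -392*715/6 = -140140/3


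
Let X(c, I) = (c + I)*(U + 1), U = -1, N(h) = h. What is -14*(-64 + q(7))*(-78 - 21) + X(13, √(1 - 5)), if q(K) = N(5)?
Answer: -81774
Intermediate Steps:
q(K) = 5
X(c, I) = 0 (X(c, I) = (c + I)*(-1 + 1) = (I + c)*0 = 0)
-14*(-64 + q(7))*(-78 - 21) + X(13, √(1 - 5)) = -14*(-64 + 5)*(-78 - 21) + 0 = -(-826)*(-99) + 0 = -14*5841 + 0 = -81774 + 0 = -81774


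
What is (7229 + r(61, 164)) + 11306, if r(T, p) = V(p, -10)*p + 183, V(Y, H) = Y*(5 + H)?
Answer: -115762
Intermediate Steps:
r(T, p) = 183 - 5*p² (r(T, p) = (p*(5 - 10))*p + 183 = (p*(-5))*p + 183 = (-5*p)*p + 183 = -5*p² + 183 = 183 - 5*p²)
(7229 + r(61, 164)) + 11306 = (7229 + (183 - 5*164²)) + 11306 = (7229 + (183 - 5*26896)) + 11306 = (7229 + (183 - 134480)) + 11306 = (7229 - 134297) + 11306 = -127068 + 11306 = -115762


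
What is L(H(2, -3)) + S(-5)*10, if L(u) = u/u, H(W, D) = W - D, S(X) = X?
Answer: -49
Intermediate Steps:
L(u) = 1
L(H(2, -3)) + S(-5)*10 = 1 - 5*10 = 1 - 50 = -49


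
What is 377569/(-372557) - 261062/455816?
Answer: -134681233419/84908720756 ≈ -1.5862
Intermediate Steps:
377569/(-372557) - 261062/455816 = 377569*(-1/372557) - 261062*1/455816 = -377569/372557 - 130531/227908 = -134681233419/84908720756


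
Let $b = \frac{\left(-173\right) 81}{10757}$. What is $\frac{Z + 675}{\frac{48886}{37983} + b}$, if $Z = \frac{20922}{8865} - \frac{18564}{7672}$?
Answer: $- \frac{74427361637002297}{1724347991530} \approx -43163.0$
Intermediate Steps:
$Z = - \frac{48289}{809670}$ ($Z = 20922 \cdot \frac{1}{8865} - \frac{663}{274} = \frac{6974}{2955} - \frac{663}{274} = - \frac{48289}{809670} \approx -0.05964$)
$b = - \frac{14013}{10757}$ ($b = \left(-14013\right) \frac{1}{10757} = - \frac{14013}{10757} \approx -1.3027$)
$\frac{Z + 675}{\frac{48886}{37983} + b} = \frac{- \frac{48289}{809670} + 675}{\frac{48886}{37983} - \frac{14013}{10757}} = \frac{546478961}{809670 \left(48886 \cdot \frac{1}{37983} - \frac{14013}{10757}\right)} = \frac{546478961}{809670 \left(\frac{48886}{37983} - \frac{14013}{10757}\right)} = \frac{546478961}{809670 \left(- \frac{6389077}{408583131}\right)} = \frac{546478961}{809670} \left(- \frac{408583131}{6389077}\right) = - \frac{74427361637002297}{1724347991530}$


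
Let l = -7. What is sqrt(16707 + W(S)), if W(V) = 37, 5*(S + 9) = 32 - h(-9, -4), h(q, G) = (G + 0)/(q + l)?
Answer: 2*sqrt(4186) ≈ 129.40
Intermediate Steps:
h(q, G) = G/(-7 + q) (h(q, G) = (G + 0)/(q - 7) = G/(-7 + q))
S = -53/20 (S = -9 + (32 - (-4)/(-7 - 9))/5 = -9 + (32 - (-4)/(-16))/5 = -9 + (32 - (-4)*(-1)/16)/5 = -9 + (32 - 1*1/4)/5 = -9 + (32 - 1/4)/5 = -9 + (1/5)*(127/4) = -9 + 127/20 = -53/20 ≈ -2.6500)
sqrt(16707 + W(S)) = sqrt(16707 + 37) = sqrt(16744) = 2*sqrt(4186)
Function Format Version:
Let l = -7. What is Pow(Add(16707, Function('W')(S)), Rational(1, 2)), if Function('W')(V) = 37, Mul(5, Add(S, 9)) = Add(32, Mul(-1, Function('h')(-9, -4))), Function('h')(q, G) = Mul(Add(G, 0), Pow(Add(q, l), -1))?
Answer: Mul(2, Pow(4186, Rational(1, 2))) ≈ 129.40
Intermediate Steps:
Function('h')(q, G) = Mul(G, Pow(Add(-7, q), -1)) (Function('h')(q, G) = Mul(Add(G, 0), Pow(Add(q, -7), -1)) = Mul(G, Pow(Add(-7, q), -1)))
S = Rational(-53, 20) (S = Add(-9, Mul(Rational(1, 5), Add(32, Mul(-1, Mul(-4, Pow(Add(-7, -9), -1)))))) = Add(-9, Mul(Rational(1, 5), Add(32, Mul(-1, Mul(-4, Pow(-16, -1)))))) = Add(-9, Mul(Rational(1, 5), Add(32, Mul(-1, Mul(-4, Rational(-1, 16)))))) = Add(-9, Mul(Rational(1, 5), Add(32, Mul(-1, Rational(1, 4))))) = Add(-9, Mul(Rational(1, 5), Add(32, Rational(-1, 4)))) = Add(-9, Mul(Rational(1, 5), Rational(127, 4))) = Add(-9, Rational(127, 20)) = Rational(-53, 20) ≈ -2.6500)
Pow(Add(16707, Function('W')(S)), Rational(1, 2)) = Pow(Add(16707, 37), Rational(1, 2)) = Pow(16744, Rational(1, 2)) = Mul(2, Pow(4186, Rational(1, 2)))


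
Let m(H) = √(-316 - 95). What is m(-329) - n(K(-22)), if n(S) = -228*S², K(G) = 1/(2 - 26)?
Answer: 19/48 + I*√411 ≈ 0.39583 + 20.273*I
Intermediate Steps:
K(G) = -1/24 (K(G) = 1/(-24) = -1/24)
m(H) = I*√411 (m(H) = √(-411) = I*√411)
m(-329) - n(K(-22)) = I*√411 - (-228)*(-1/24)² = I*√411 - (-228)/576 = I*√411 - 1*(-19/48) = I*√411 + 19/48 = 19/48 + I*√411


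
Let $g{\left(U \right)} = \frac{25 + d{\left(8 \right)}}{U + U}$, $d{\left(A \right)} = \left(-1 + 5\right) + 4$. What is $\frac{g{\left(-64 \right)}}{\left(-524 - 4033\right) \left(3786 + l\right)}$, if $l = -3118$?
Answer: $\frac{11}{129880576} \approx 8.4693 \cdot 10^{-8}$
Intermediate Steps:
$d{\left(A \right)} = 8$ ($d{\left(A \right)} = 4 + 4 = 8$)
$g{\left(U \right)} = \frac{33}{2 U}$ ($g{\left(U \right)} = \frac{25 + 8}{U + U} = \frac{33}{2 U}$)
$\frac{g{\left(-64 \right)}}{\left(-524 - 4033\right) \left(3786 + l\right)} = \frac{\frac{33}{2} \frac{1}{-64}}{\left(-524 - 4033\right) \left(3786 - 3118\right)} = \frac{\frac{33}{2} \left(- \frac{1}{64}\right)}{\left(-4557\right) 668} = - \frac{33}{128 \left(-3044076\right)} = \left(- \frac{33}{128}\right) \left(- \frac{1}{3044076}\right) = \frac{11}{129880576}$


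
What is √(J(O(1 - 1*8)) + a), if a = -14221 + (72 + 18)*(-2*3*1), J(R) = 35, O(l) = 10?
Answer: I*√14726 ≈ 121.35*I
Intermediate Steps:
a = -14761 (a = -14221 + 90*(-6*1) = -14221 + 90*(-6) = -14221 - 540 = -14761)
√(J(O(1 - 1*8)) + a) = √(35 - 14761) = √(-14726) = I*√14726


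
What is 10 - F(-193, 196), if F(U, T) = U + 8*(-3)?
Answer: 227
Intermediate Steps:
F(U, T) = -24 + U (F(U, T) = U - 24 = -24 + U)
10 - F(-193, 196) = 10 - (-24 - 193) = 10 - 1*(-217) = 10 + 217 = 227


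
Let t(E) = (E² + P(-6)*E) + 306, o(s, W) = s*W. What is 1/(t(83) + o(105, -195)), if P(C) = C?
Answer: -1/13778 ≈ -7.2579e-5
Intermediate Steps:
o(s, W) = W*s
t(E) = 306 + E² - 6*E (t(E) = (E² - 6*E) + 306 = 306 + E² - 6*E)
1/(t(83) + o(105, -195)) = 1/((306 + 83² - 6*83) - 195*105) = 1/((306 + 6889 - 498) - 20475) = 1/(6697 - 20475) = 1/(-13778) = -1/13778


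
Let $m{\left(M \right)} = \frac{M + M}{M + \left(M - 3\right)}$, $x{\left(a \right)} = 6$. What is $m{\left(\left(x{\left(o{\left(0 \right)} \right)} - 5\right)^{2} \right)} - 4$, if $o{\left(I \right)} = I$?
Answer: $-6$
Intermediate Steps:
$m{\left(M \right)} = \frac{2 M}{-3 + 2 M}$ ($m{\left(M \right)} = \frac{2 M}{M + \left(M - 3\right)} = \frac{2 M}{M + \left(-3 + M\right)} = \frac{2 M}{-3 + 2 M}$)
$m{\left(\left(x{\left(o{\left(0 \right)} \right)} - 5\right)^{2} \right)} - 4 = \frac{2 \left(6 - 5\right)^{2}}{-3 + 2 \left(6 - 5\right)^{2}} - 4 = \frac{2 \cdot 1^{2}}{-3 + 2 \cdot 1^{2}} - 4 = 2 \cdot 1 \frac{1}{-3 + 2 \cdot 1} - 4 = 2 \cdot 1 \frac{1}{-3 + 2} - 4 = 2 \cdot 1 \frac{1}{-1} - 4 = 2 \cdot 1 \left(-1\right) - 4 = -2 - 4 = -6$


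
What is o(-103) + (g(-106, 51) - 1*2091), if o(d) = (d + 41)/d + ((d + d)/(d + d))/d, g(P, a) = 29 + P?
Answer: -223243/103 ≈ -2167.4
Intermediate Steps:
o(d) = 1/d + (41 + d)/d (o(d) = (41 + d)/d + ((2*d)/((2*d)))/d = (41 + d)/d + ((2*d)*(1/(2*d)))/d = (41 + d)/d + 1/d = 1/d + (41 + d)/d)
o(-103) + (g(-106, 51) - 1*2091) = (42 - 103)/(-103) + ((29 - 106) - 1*2091) = -1/103*(-61) + (-77 - 2091) = 61/103 - 2168 = -223243/103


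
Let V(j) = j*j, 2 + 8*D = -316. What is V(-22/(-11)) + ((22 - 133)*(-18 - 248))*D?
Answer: -2347309/2 ≈ -1.1737e+6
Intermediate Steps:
D = -159/4 (D = -¼ + (⅛)*(-316) = -¼ - 79/2 = -159/4 ≈ -39.750)
V(j) = j²
V(-22/(-11)) + ((22 - 133)*(-18 - 248))*D = (-22/(-11))² + ((22 - 133)*(-18 - 248))*(-159/4) = (-22*(-1/11))² - 111*(-266)*(-159/4) = 2² + 29526*(-159/4) = 4 - 2347317/2 = -2347309/2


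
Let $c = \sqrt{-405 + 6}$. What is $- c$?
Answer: $- i \sqrt{399} \approx - 19.975 i$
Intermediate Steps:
$c = i \sqrt{399}$ ($c = \sqrt{-399} = i \sqrt{399} \approx 19.975 i$)
$- c = - i \sqrt{399}$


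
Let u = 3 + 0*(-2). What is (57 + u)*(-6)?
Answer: -360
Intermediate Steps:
u = 3 (u = 3 + 0 = 3)
(57 + u)*(-6) = (57 + 3)*(-6) = 60*(-6) = -360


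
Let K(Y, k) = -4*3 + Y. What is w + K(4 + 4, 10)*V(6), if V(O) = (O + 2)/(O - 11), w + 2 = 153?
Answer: 787/5 ≈ 157.40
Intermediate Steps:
w = 151 (w = -2 + 153 = 151)
V(O) = (2 + O)/(-11 + O)
K(Y, k) = -12 + Y
w + K(4 + 4, 10)*V(6) = 151 + (-12 + (4 + 4))*((2 + 6)/(-11 + 6)) = 151 + (-12 + 8)*(8/(-5)) = 151 - (-4)*8/5 = 151 - 4*(-8/5) = 151 + 32/5 = 787/5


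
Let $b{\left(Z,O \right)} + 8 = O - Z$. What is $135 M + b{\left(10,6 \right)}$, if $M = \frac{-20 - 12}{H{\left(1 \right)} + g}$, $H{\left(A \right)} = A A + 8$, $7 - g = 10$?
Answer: $-732$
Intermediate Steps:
$g = -3$ ($g = 7 - 10 = -3$)
$H{\left(A \right)} = 8 + A^{2}$ ($H{\left(A \right)} = A^{2} + 8 = 8 + A^{2}$)
$b{\left(Z,O \right)} = -8 + O - Z$ ($b{\left(Z,O \right)} = -8 + \left(O - Z\right) = -8 + O - Z$)
$M = - \frac{16}{3}$ ($M = \frac{-20 - 12}{\left(8 + 1^{2}\right) - 3} = - \frac{32}{\left(8 + 1\right) - 3} = - \frac{32}{9 - 3} = - \frac{32}{6} = \left(-32\right) \frac{1}{6} = - \frac{16}{3} \approx -5.3333$)
$135 M + b{\left(10,6 \right)} = 135 \left(- \frac{16}{3}\right) - 12 = -720 - 12 = -732$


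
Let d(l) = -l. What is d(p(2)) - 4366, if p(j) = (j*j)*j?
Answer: -4374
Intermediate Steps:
p(j) = j**3 (p(j) = j**2*j = j**3)
d(p(2)) - 4366 = -1*2**3 - 4366 = -1*8 - 4366 = -8 - 4366 = -4374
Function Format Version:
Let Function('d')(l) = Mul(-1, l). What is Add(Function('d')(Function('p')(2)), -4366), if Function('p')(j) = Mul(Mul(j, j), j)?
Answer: -4374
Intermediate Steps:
Function('p')(j) = Pow(j, 3) (Function('p')(j) = Mul(Pow(j, 2), j) = Pow(j, 3))
Add(Function('d')(Function('p')(2)), -4366) = Add(Mul(-1, Pow(2, 3)), -4366) = Add(Mul(-1, 8), -4366) = Add(-8, -4366) = -4374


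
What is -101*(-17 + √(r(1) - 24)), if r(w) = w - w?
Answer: 1717 - 202*I*√6 ≈ 1717.0 - 494.8*I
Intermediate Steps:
r(w) = 0
-101*(-17 + √(r(1) - 24)) = -101*(-17 + √(0 - 24)) = -101*(-17 + √(-24)) = -101*(-17 + 2*I*√6) = 1717 - 202*I*√6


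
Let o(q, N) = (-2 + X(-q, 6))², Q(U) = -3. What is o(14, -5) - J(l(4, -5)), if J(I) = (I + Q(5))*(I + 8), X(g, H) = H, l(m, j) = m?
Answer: 4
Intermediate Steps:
J(I) = (-3 + I)*(8 + I) (J(I) = (I - 3)*(I + 8) = (-3 + I)*(8 + I))
o(q, N) = 16 (o(q, N) = (-2 + 6)² = 4² = 16)
o(14, -5) - J(l(4, -5)) = 16 - (-24 + 4² + 5*4) = 16 - (-24 + 16 + 20) = 16 - 1*12 = 16 - 12 = 4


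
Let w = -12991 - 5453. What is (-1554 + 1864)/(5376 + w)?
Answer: -155/6534 ≈ -0.023722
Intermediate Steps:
w = -18444
(-1554 + 1864)/(5376 + w) = (-1554 + 1864)/(5376 - 18444) = 310/(-13068) = 310*(-1/13068) = -155/6534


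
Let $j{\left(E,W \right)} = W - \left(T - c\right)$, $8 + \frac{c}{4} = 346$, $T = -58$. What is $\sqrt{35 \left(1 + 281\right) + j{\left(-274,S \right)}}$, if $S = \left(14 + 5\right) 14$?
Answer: $\sqrt{11546} \approx 107.45$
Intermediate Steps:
$c = 1352$ ($c = -32 + 4 \cdot 346 = -32 + 1384 = 1352$)
$S = 266$ ($S = 19 \cdot 14 = 266$)
$j{\left(E,W \right)} = 1410 + W$ ($j{\left(E,W \right)} = W + \left(1352 - -58\right) = W + \left(1352 + 58\right) = W + 1410 = 1410 + W$)
$\sqrt{35 \left(1 + 281\right) + j{\left(-274,S \right)}} = \sqrt{35 \left(1 + 281\right) + \left(1410 + 266\right)} = \sqrt{35 \cdot 282 + 1676} = \sqrt{9870 + 1676} = \sqrt{11546}$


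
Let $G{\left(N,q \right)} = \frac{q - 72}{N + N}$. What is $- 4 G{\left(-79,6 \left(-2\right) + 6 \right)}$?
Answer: $- \frac{156}{79} \approx -1.9747$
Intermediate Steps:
$G{\left(N,q \right)} = \frac{-72 + q}{2 N}$
$- 4 G{\left(-79,6 \left(-2\right) + 6 \right)} = - 4 \frac{-72 + \left(6 \left(-2\right) + 6\right)}{2 \left(-79\right)} = - 4 \cdot \frac{1}{2} \left(- \frac{1}{79}\right) \left(-72 + \left(-12 + 6\right)\right) = - 4 \cdot \frac{1}{2} \left(- \frac{1}{79}\right) \left(-72 - 6\right) = - 4 \cdot \frac{1}{2} \left(- \frac{1}{79}\right) \left(-78\right) = \left(-4\right) \frac{39}{79} = - \frac{156}{79}$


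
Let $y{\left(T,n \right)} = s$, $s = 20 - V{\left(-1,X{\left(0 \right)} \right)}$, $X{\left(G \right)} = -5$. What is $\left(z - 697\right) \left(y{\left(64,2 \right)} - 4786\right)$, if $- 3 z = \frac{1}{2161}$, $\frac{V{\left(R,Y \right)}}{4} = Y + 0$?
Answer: $\frac{7148507464}{2161} \approx 3.308 \cdot 10^{6}$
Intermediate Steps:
$V{\left(R,Y \right)} = 4 Y$ ($V{\left(R,Y \right)} = 4 \left(Y + 0\right) = 4 Y$)
$s = 40$ ($s = 20 - 4 \left(-5\right) = 20 - -20 = 20 + 20 = 40$)
$y{\left(T,n \right)} = 40$
$z = - \frac{1}{6483}$ ($z = - \frac{1}{3 \cdot 2161} = \left(- \frac{1}{3}\right) \frac{1}{2161} = - \frac{1}{6483} \approx -0.00015425$)
$\left(z - 697\right) \left(y{\left(64,2 \right)} - 4786\right) = \left(- \frac{1}{6483} - 697\right) \left(40 - 4786\right) = \left(- \frac{4518652}{6483}\right) \left(-4746\right) = \frac{7148507464}{2161}$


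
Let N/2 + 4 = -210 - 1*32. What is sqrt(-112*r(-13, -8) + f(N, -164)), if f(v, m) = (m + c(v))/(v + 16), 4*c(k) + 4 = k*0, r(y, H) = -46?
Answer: sqrt(291849523)/238 ≈ 71.780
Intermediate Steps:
c(k) = -1 (c(k) = -1 + (k*0)/4 = -1 + (1/4)*0 = -1 + 0 = -1)
N = -492 (N = -8 + 2*(-210 - 1*32) = -8 + 2*(-210 - 32) = -8 + 2*(-242) = -8 - 484 = -492)
f(v, m) = (-1 + m)/(16 + v) (f(v, m) = (m - 1)/(v + 16) = (-1 + m)/(16 + v))
sqrt(-112*r(-13, -8) + f(N, -164)) = sqrt(-112*(-46) + (-1 - 164)/(16 - 492)) = sqrt(5152 - 165/(-476)) = sqrt(5152 - 1/476*(-165)) = sqrt(5152 + 165/476) = sqrt(2452517/476) = sqrt(291849523)/238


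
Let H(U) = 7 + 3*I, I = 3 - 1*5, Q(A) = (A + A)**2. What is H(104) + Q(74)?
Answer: 21905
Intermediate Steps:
Q(A) = 4*A**2 (Q(A) = (2*A)**2 = 4*A**2)
I = -2 (I = 3 - 5 = -2)
H(U) = 1 (H(U) = 7 + 3*(-2) = 7 - 6 = 1)
H(104) + Q(74) = 1 + 4*74**2 = 1 + 4*5476 = 1 + 21904 = 21905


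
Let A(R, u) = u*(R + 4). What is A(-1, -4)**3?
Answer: -1728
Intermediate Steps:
A(R, u) = u*(4 + R)
A(-1, -4)**3 = (-4*(4 - 1))**3 = (-4*3)**3 = (-12)**3 = -1728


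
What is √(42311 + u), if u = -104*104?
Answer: √31495 ≈ 177.47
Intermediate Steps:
u = -10816
√(42311 + u) = √(42311 - 10816) = √31495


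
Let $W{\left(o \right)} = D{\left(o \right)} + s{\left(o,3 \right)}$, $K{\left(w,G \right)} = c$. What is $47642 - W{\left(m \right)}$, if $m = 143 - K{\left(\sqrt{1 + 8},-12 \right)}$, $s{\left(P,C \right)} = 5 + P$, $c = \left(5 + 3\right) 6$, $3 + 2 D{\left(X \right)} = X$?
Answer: $47496$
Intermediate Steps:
$D{\left(X \right)} = - \frac{3}{2} + \frac{X}{2}$
$c = 48$ ($c = 8 \cdot 6 = 48$)
$K{\left(w,G \right)} = 48$
$m = 95$ ($m = 143 - 48 = 95$)
$W{\left(o \right)} = \frac{7}{2} + \frac{3 o}{2}$ ($W{\left(o \right)} = \left(- \frac{3}{2} + \frac{o}{2}\right) + \left(5 + o\right) = \frac{7}{2} + \frac{3 o}{2}$)
$47642 - W{\left(m \right)} = 47642 - \left(\frac{7}{2} + \frac{3}{2} \cdot 95\right) = 47642 - \left(\frac{7}{2} + \frac{285}{2}\right) = 47642 - 146 = 47496$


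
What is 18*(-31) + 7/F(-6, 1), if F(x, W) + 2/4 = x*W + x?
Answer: -13964/25 ≈ -558.56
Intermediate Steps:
F(x, W) = -½ + x + W*x (F(x, W) = -½ + (x*W + x) = -½ + (W*x + x) = -½ + (x + W*x) = -½ + x + W*x)
18*(-31) + 7/F(-6, 1) = 18*(-31) + 7/(-½ - 6 + 1*(-6)) = -558 + 7/(-½ - 6 - 6) = -558 + 7/(-25/2) = -558 + 7*(-2/25) = -558 - 14/25 = -13964/25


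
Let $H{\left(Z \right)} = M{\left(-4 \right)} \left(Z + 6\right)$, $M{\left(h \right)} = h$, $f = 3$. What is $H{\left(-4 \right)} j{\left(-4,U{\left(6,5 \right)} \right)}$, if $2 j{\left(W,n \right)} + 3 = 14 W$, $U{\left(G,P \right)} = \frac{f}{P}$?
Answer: $236$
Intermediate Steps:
$U{\left(G,P \right)} = \frac{3}{P}$
$j{\left(W,n \right)} = - \frac{3}{2} + 7 W$ ($j{\left(W,n \right)} = - \frac{3}{2} + \frac{14 W}{2} = - \frac{3}{2} + 7 W$)
$H{\left(Z \right)} = -24 - 4 Z$ ($H{\left(Z \right)} = - 4 \left(Z + 6\right) = - 4 \left(6 + Z\right) = -24 - 4 Z$)
$H{\left(-4 \right)} j{\left(-4,U{\left(6,5 \right)} \right)} = \left(-24 - -16\right) \left(- \frac{3}{2} + 7 \left(-4\right)\right) = \left(-24 + 16\right) \left(- \frac{3}{2} - 28\right) = \left(-8\right) \left(- \frac{59}{2}\right) = 236$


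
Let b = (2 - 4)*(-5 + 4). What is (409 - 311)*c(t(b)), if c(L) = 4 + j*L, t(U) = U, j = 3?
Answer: 980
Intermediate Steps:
b = 2 (b = -2*(-1) = 2)
c(L) = 4 + 3*L
(409 - 311)*c(t(b)) = (409 - 311)*(4 + 3*2) = 98*(4 + 6) = 98*10 = 980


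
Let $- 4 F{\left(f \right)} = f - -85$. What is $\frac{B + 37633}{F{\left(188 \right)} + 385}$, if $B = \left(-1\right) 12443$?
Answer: $\frac{100760}{1267} \approx 79.526$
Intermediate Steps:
$F{\left(f \right)} = - \frac{85}{4} - \frac{f}{4}$ ($F{\left(f \right)} = - \frac{f - -85}{4} = - \frac{f + 85}{4} = - \frac{85 + f}{4} = - \frac{85}{4} - \frac{f}{4}$)
$B = -12443$
$\frac{B + 37633}{F{\left(188 \right)} + 385} = \frac{-12443 + 37633}{\left(- \frac{85}{4} - 47\right) + 385} = \frac{25190}{\left(- \frac{85}{4} - 47\right) + 385} = \frac{25190}{- \frac{273}{4} + 385} = \frac{25190}{\frac{1267}{4}} = 25190 \cdot \frac{4}{1267} = \frac{100760}{1267}$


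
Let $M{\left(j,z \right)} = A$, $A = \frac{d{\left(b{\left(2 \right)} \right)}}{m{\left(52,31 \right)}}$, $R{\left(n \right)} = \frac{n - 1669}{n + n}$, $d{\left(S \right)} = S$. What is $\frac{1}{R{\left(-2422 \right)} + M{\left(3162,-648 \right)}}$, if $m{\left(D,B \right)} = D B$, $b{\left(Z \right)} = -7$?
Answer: $\frac{488033}{410049} \approx 1.1902$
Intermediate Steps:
$m{\left(D,B \right)} = B D$
$R{\left(n \right)} = \frac{-1669 + n}{2 n}$
$A = - \frac{7}{1612}$ ($A = - \frac{7}{31 \cdot 52} = - \frac{7}{1612} \approx -0.0043424$)
$M{\left(j,z \right)} = - \frac{7}{1612}$
$\frac{1}{R{\left(-2422 \right)} + M{\left(3162,-648 \right)}} = \frac{1}{\frac{-1669 - 2422}{2 \left(-2422\right)} - \frac{7}{1612}} = \frac{1}{\frac{1}{2} \left(- \frac{1}{2422}\right) \left(-4091\right) - \frac{7}{1612}} = \frac{1}{\frac{4091}{4844} - \frac{7}{1612}} = \frac{1}{\frac{410049}{488033}} = \frac{488033}{410049}$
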